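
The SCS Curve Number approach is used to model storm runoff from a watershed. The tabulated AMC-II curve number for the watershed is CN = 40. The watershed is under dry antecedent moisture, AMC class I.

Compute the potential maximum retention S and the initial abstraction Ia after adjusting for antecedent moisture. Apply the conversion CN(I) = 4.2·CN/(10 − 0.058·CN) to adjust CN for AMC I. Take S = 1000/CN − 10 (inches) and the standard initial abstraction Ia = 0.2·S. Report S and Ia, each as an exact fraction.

S = 250/7 in ≈ 35.714 in; Ia = 50/7 in ≈ 7.143 in

Dry (AMC I): CN(I) = 4.2·40/(10 − 0.058·40) = 168/(192/25) = 175/8 ≈ 21.875
Max retention: S = 1000/(175/8) − 10 = 250/7 in (≈ 35.714 in)
Initial abstraction Ia = S/5 = (250/7)/5 = 50/7 ≈ 7.143 in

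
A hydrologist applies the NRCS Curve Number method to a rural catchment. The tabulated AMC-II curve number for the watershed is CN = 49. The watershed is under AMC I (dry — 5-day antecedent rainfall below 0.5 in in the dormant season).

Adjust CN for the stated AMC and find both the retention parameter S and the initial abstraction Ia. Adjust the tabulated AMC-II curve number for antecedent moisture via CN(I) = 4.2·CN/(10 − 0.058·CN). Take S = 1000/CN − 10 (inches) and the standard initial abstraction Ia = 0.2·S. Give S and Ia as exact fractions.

S = 8500/343 in ≈ 24.781 in; Ia = 1700/343 in ≈ 4.956 in

Adjust CN=49 to AMC I: 4.2·49/(10 − 0.058·49) → (1029/5) ÷ (3579/500) = 34300/1193 ≈ 28.751
Max retention: S = 1000/(34300/1193) − 10 = 8500/343 in (≈ 24.781 in)
Initial abstraction Ia = S/5 = (8500/343)/5 = 1700/343 ≈ 4.956 in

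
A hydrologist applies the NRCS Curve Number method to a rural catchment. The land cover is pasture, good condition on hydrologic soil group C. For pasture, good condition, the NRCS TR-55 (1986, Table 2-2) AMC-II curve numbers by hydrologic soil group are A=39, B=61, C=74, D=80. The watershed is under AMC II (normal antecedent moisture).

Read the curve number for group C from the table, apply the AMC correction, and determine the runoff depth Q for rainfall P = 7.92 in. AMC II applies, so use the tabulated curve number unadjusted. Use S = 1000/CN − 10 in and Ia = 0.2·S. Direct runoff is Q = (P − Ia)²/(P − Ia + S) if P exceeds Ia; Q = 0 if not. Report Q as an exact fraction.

Q = 22284488/4590775 in ≈ 4.854 in

NRCS table: pasture, good condition, soil group C → CN(II) = 74
CN(II) = 74; AMC II needs no correction.
Retention S: 1000/CN − 10 with CN=74.000 → S = 130/37 ≈ 3.514 in
Initial abstraction Ia = S/5 = (130/37)/5 = 26/37 ≈ 0.703 in
Excess rainfall: 7.920 − 0.703 = 7.217 in; P > Ia so Q > 0
Q = (6676/925)²/((6676/925) + 130/37) = (44568976/855625)/(9926/925) = 22284488/4590775 in ≈ 4.854 in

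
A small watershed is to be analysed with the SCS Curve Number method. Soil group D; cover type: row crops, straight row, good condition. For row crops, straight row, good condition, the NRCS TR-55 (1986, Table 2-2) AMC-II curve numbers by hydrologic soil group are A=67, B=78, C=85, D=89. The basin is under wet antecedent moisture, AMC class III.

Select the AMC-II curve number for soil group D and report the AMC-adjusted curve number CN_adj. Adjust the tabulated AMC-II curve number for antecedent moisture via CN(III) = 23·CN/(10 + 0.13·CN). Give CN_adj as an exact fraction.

CN_adj = 204700/2157 ≈ 94.900

NRCS table: row crops, straight row, good condition, soil group D → CN(II) = 89
Adjust CN=89 to AMC III: 23·89/(10 + 0.13·89) → 2047 ÷ (2157/100) = 204700/2157 ≈ 94.900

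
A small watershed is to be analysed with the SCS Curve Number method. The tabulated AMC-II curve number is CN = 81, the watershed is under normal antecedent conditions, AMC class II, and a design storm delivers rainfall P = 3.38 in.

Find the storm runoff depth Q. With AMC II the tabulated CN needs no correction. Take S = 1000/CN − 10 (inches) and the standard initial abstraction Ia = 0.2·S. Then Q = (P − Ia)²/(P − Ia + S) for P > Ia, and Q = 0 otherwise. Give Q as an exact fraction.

AMC II — tabulated CN = 81 applies directly.
Max retention: S = 1000/81 − 10 = 190/81 in (≈ 2.346 in)
Initial abstraction Ia = S/5 = (190/81)/5 = 38/81 ≈ 0.469 in
Excess rainfall: 3.380 − 0.469 = 2.911 in; P > Ia so Q > 0
Runoff Q = (P−Ia)²/(P−Ia+S) = (2.911)²/(2.911+2.346) = 138980521/86220450 ≈ 1.612 in

Q = 138980521/86220450 in ≈ 1.612 in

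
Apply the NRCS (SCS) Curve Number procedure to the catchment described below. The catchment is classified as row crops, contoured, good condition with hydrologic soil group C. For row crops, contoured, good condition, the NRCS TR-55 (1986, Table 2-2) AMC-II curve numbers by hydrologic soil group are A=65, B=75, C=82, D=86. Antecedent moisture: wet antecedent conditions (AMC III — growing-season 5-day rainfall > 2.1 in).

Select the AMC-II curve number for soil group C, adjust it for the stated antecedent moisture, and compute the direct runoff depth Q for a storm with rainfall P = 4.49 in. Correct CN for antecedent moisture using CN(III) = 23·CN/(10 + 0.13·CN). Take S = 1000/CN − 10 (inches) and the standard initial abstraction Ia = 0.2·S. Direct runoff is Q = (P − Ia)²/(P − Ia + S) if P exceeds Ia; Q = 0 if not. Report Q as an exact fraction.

Q = 164354835649/46716880100 in ≈ 3.518 in

NRCS table: row crops, contoured, good condition, soil group C → CN(II) = 82
CN(III) from CN(II)=82: (23·82)/(10 + 0.13·82) = 94300/1033 ≈ 91.288
S = 1000/(94300/1033) − 10 = 900/943 in ≈ 0.954 in
Ia = 0.2·(900/943) = 180/943 in ≈ 0.191 in
Excess rainfall: 4.490 − 0.191 = 4.299 in; P > Ia so Q > 0
Q = (405407/94300)²/((405407/94300) + 900/943) = (164354835649/8892490000)/(495407/94300) = 164354835649/46716880100 in ≈ 3.518 in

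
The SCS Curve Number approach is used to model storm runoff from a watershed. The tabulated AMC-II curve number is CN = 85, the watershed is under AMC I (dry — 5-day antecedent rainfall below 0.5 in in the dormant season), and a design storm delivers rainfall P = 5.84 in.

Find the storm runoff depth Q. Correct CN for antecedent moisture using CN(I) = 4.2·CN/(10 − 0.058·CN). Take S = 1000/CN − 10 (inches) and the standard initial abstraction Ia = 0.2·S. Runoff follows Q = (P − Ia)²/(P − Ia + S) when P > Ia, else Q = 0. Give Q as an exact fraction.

Q = 110617938/40718825 in ≈ 2.717 in

Adjust CN=85 to AMC I: 4.2·85/(10 − 0.058·85) → 357 ÷ (507/100) = 11900/169 ≈ 70.414
S = 1000/(11900/169) − 10 = 500/119 in ≈ 4.202 in
Ia = 0.2·(500/119) = 100/119 in ≈ 0.840 in
Excess rainfall: 5.840 − 0.840 = 5.000 in; P > Ia so Q > 0
Q = (14874/2975)²/((14874/2975) + 500/119) = (221235876/8850625)/(27374/2975) = 110617938/40718825 in ≈ 2.717 in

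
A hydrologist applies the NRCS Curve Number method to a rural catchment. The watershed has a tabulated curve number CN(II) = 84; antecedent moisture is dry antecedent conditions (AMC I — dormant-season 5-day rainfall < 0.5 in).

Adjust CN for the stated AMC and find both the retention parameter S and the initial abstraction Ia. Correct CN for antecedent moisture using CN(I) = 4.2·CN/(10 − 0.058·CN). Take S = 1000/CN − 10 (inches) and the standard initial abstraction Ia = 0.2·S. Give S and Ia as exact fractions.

CN(I) from CN(II)=84: (4.2·84)/(10 − 0.058·84) = 44100/641 ≈ 68.799
Max retention: S = 1000/(44100/641) − 10 = 2000/441 in (≈ 4.535 in)
Initial abstraction Ia = S/5 = (2000/441)/5 = 400/441 ≈ 0.907 in

S = 2000/441 in ≈ 4.535 in; Ia = 400/441 in ≈ 0.907 in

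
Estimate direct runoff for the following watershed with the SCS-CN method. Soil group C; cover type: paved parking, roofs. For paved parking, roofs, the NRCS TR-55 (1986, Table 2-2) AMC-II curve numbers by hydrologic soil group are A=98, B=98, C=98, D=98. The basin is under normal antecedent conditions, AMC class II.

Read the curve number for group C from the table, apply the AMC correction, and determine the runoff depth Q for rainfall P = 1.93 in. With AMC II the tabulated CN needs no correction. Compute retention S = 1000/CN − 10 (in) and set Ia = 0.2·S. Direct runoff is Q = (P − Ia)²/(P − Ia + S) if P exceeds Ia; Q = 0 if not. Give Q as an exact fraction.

NRCS table: paved parking, roofs, soil group C → CN(II) = 98
Average conditions: CN = 98 (no AMC adjustment).
S = 1000/98 − 10 = 10/49 in ≈ 0.204 in
Ia = 0.2·(10/49) = 2/49 in ≈ 0.041 in
P − Ia = 1.930 − 0.041 = 9257/4900 ≈ 1.889 in (> 0, runoff occurs)
Q: (9257/4900)² ÷ (10257/4900) = 85692049/50259300 in (≈ 1.705 in)

Q = 85692049/50259300 in ≈ 1.705 in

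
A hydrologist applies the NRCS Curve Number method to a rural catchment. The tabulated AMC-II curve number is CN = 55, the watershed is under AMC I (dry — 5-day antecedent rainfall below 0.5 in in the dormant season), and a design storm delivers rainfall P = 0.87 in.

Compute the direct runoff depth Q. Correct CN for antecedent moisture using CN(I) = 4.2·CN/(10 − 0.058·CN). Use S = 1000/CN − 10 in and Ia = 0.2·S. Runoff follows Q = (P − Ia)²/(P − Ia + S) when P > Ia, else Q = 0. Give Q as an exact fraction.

CN(I) from CN(II)=55: (4.2·55)/(10 − 0.058·55) = 7700/227 ≈ 33.921
Retention S: 1000/CN − 10 with CN=33.921 → S = 1500/77 ≈ 19.481 in
Ia = 0.2S: 0.2·19.481 = 3.896 in (exactly 300/77)
P = 0.870 ≤ Ia = 3.896 in: entire storm abstracted, Q = 0.

Q = 0 in ≈ 0.000 in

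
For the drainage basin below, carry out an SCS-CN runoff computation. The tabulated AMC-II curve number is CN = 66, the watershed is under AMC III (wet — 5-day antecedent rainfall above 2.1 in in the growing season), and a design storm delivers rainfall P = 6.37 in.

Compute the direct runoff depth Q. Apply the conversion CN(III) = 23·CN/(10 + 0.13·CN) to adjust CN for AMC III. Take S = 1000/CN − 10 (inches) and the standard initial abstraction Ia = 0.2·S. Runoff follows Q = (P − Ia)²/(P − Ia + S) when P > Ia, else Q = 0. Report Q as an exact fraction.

Q = 202034967289/47018759700 in ≈ 4.297 in

Wet (AMC III): CN(III) = 23·66/(10 + 0.13·66) = 1518/(929/50) = 75900/929 ≈ 81.701
Retention S: 1000/CN − 10 with CN=81.701 → S = 1700/759 ≈ 2.240 in
Ia = 0.2S: 0.2·2.240 = 0.448 in (exactly 340/759)
P − Ia = 6.370 − 0.448 = 449483/75900 ≈ 5.922 in (> 0, runoff occurs)
Q: (449483/75900)² ÷ (619483/75900) = 202034967289/47018759700 in (≈ 4.297 in)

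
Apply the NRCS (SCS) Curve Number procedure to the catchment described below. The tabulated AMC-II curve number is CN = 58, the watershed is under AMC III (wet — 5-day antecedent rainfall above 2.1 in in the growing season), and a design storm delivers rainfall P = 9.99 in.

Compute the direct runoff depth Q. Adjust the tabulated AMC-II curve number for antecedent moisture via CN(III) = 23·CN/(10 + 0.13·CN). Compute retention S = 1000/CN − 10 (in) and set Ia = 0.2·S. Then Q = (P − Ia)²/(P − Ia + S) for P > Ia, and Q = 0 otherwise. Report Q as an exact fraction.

Wet (AMC III): CN(III) = 23·58/(10 + 0.13·58) = 1334/(877/50) = 66700/877 ≈ 76.055
S = 1000/(66700/877) − 10 = 2100/667 in ≈ 3.148 in
Ia = 0.2S: 0.2·3.148 = 0.630 in (exactly 420/667)
Since P=9.990 > Ia=0.630: effective rainfall P−Ia = 624333/66700 in
Q = (624333/66700)²/((624333/66700) + 2100/667) = (389791694889/4448890000)/(834333/66700) = 129930564963/18550003700 in ≈ 7.004 in

Q = 129930564963/18550003700 in ≈ 7.004 in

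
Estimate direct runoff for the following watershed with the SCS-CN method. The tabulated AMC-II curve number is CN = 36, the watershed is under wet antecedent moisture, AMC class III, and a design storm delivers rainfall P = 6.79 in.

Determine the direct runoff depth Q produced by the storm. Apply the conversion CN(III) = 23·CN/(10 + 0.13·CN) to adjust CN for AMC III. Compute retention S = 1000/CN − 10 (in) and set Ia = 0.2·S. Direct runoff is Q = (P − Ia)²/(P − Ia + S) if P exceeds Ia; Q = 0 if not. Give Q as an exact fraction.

Wet (AMC III): CN(III) = 23·36/(10 + 0.13·36) = 828/(367/25) = 20700/367 ≈ 56.403
Max retention: S = 1000/(20700/367) − 10 = 1600/207 in (≈ 7.729 in)
Ia = 0.2·(1600/207) = 320/207 in ≈ 1.546 in
Excess rainfall: 6.790 − 1.546 = 5.244 in; P > Ia so Q > 0
Q = (108553/20700)²/((108553/20700) + 1600/207) = (11783753809/428490000)/(268553/20700) = 11783753809/5559047100 in ≈ 2.120 in

Q = 11783753809/5559047100 in ≈ 2.120 in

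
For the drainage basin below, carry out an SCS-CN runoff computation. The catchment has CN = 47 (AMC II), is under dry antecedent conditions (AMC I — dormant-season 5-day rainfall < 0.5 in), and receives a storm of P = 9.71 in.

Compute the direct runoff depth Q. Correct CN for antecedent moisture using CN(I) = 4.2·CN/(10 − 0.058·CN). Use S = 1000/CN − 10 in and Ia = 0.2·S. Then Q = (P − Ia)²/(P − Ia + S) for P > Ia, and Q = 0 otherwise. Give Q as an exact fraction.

Q = 183506854129/303835809900 in ≈ 0.604 in

CN(I) from CN(II)=47: (4.2·47)/(10 − 0.058·47) = 98700/3637 ≈ 27.138
S = 1000/(98700/3637) − 10 = 26500/987 in ≈ 26.849 in
Ia = 0.2·(26500/987) = 5300/987 in ≈ 5.370 in
Since P=9.710 > Ia=5.370: effective rainfall P−Ia = 428377/98700 in
Runoff Q = (P−Ia)²/(P−Ia+S) = (4.340)²/(4.340+26.849) = 183506854129/303835809900 ≈ 0.604 in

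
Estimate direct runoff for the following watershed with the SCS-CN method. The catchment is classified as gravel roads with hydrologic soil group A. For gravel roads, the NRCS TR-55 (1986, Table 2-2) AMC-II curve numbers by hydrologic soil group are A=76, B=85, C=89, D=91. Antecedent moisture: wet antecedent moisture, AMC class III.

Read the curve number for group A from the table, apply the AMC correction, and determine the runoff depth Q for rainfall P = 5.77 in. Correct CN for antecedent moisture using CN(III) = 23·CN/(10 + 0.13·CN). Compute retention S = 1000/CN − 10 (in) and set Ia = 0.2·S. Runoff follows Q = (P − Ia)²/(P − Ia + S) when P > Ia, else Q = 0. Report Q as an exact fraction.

NRCS table: gravel roads, soil group A → CN(II) = 76
Adjust CN=76 to AMC III: 23·76/(10 + 0.13·76) → 1748 ÷ (497/25) = 43700/497 ≈ 87.928
S = 1000/(43700/497) − 10 = 600/437 in ≈ 1.373 in
Ia = 0.2S: 0.2·1.373 = 0.275 in (exactly 120/437)
P − Ia = 5.770 − 0.275 = 240149/43700 ≈ 5.495 in (> 0, runoff occurs)
Runoff Q = (P−Ia)²/(P−Ia+S) = (5.495)²/(5.495+1.373) = 57671542201/13116511300 ≈ 4.397 in

Q = 57671542201/13116511300 in ≈ 4.397 in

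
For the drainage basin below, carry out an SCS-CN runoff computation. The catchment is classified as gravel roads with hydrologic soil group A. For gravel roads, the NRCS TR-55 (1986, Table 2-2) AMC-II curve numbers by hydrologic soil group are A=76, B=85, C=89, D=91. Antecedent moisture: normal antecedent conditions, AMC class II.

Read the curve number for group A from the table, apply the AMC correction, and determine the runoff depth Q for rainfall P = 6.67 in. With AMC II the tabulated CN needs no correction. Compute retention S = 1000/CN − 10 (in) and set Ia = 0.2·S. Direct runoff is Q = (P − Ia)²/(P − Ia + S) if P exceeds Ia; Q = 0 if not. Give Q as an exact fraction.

Q = 131629729/33198700 in ≈ 3.965 in

NRCS table: gravel roads, soil group A → CN(II) = 76
AMC II — tabulated CN = 76 applies directly.
S = 1000/76 − 10 = 60/19 in ≈ 3.158 in
Ia = 0.2S: 0.2·3.158 = 0.632 in (exactly 12/19)
P − Ia = 6.670 − 0.632 = 11473/1900 ≈ 6.038 in (> 0, runoff occurs)
Q: (11473/1900)² ÷ (17473/1900) = 131629729/33198700 in (≈ 3.965 in)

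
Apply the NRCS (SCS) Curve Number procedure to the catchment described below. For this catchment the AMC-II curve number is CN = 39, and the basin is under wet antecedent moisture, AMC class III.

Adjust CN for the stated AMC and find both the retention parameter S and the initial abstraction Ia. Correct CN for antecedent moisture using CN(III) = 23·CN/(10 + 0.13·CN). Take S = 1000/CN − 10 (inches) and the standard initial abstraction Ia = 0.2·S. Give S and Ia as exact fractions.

S = 6100/897 in ≈ 6.800 in; Ia = 1220/897 in ≈ 1.360 in

Adjust CN=39 to AMC III: 23·39/(10 + 0.13·39) → 897 ÷ (1507/100) = 89700/1507 ≈ 59.522
Max retention: S = 1000/(89700/1507) − 10 = 6100/897 in (≈ 6.800 in)
Ia = 0.2·(6100/897) = 1220/897 in ≈ 1.360 in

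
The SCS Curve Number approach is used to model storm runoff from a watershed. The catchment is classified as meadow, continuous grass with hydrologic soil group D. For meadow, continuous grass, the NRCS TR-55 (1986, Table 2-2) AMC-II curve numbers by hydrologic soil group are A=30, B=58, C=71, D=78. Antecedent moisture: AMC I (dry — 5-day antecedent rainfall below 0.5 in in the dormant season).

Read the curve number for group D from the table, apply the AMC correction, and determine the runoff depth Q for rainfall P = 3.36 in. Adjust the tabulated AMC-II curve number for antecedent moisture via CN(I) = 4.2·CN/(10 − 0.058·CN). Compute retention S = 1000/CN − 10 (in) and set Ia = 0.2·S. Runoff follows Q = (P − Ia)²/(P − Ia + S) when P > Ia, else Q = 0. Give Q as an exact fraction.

Q = 426339904/915212025 in ≈ 0.466 in

NRCS table: meadow, continuous grass, soil group D → CN(II) = 78
Dry (AMC I): CN(I) = 4.2·78/(10 − 0.058·78) = (1638/5)/(1369/250) = 81900/1369 ≈ 59.825
Max retention: S = 1000/(81900/1369) − 10 = 5500/819 in (≈ 6.716 in)
Ia = 0.2·(5500/819) = 1100/819 in ≈ 1.343 in
Since P=3.360 > Ia=1.343: effective rainfall P−Ia = 41296/20475 in
Runoff Q = (P−Ia)²/(P−Ia+S) = (2.017)²/(2.017+6.716) = 426339904/915212025 ≈ 0.466 in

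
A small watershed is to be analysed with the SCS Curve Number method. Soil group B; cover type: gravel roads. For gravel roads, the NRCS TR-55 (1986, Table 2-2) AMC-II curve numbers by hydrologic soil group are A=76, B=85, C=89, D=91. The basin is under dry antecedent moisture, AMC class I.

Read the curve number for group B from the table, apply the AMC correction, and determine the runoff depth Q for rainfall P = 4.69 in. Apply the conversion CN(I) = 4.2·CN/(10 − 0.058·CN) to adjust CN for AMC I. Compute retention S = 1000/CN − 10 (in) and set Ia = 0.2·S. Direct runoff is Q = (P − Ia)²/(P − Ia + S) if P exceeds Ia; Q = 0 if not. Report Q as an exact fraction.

Q = 2098647721/1140150900 in ≈ 1.841 in

NRCS table: gravel roads, soil group B → CN(II) = 85
CN(I) from CN(II)=85: (4.2·85)/(10 − 0.058·85) = 11900/169 ≈ 70.414
Retention S: 1000/CN − 10 with CN=70.414 → S = 500/119 ≈ 4.202 in
Initial abstraction Ia = S/5 = (500/119)/5 = 100/119 ≈ 0.840 in
Excess rainfall: 4.690 − 0.840 = 3.850 in; P > Ia so Q > 0
Runoff Q = (P−Ia)²/(P−Ia+S) = (3.850)²/(3.850+4.202) = 2098647721/1140150900 ≈ 1.841 in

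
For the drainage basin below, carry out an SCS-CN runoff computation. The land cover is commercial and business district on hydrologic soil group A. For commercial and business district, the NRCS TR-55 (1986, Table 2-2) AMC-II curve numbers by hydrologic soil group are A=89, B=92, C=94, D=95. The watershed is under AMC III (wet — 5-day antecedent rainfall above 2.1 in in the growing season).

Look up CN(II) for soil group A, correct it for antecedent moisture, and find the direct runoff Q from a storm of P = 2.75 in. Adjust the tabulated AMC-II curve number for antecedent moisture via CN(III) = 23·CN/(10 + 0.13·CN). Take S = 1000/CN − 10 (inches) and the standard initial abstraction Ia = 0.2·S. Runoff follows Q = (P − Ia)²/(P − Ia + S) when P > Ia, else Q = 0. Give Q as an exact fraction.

NRCS table: commercial and business district, soil group A → CN(II) = 89
CN(III) from CN(II)=89: (23·89)/(10 + 0.13·89) = 204700/2157 ≈ 94.900
S = 1000/(204700/2157) − 10 = 1100/2047 in ≈ 0.537 in
Initial abstraction Ia = S/5 = (1100/2047)/5 = 220/2047 ≈ 0.107 in
Since P=2.750 > Ia=0.107: effective rainfall P−Ia = 21637/8188 in
Runoff Q = (P−Ia)²/(P−Ia+S) = (2.643)²/(2.643+0.537) = 42559979/19380996 ≈ 2.196 in

Q = 42559979/19380996 in ≈ 2.196 in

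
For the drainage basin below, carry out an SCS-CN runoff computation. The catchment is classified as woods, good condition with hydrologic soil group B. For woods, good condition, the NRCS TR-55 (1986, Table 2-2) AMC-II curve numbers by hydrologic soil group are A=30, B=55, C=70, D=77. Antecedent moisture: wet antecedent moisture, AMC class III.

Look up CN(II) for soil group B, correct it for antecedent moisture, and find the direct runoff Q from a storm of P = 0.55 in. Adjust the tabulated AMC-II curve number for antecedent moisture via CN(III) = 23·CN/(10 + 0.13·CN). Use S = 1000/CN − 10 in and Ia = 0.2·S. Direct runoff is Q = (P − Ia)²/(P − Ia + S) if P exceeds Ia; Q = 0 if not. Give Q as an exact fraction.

Q = 0 in ≈ 0.000 in

NRCS table: woods, good condition, soil group B → CN(II) = 55
Adjust CN=55 to AMC III: 23·55/(10 + 0.13·55) → 1265 ÷ (343/20) = 25300/343 ≈ 73.761
S = 1000/(25300/343) − 10 = 900/253 in ≈ 3.557 in
Ia = 0.2·(900/253) = 180/253 in ≈ 0.711 in
P = 0.550 ≤ Ia = 0.711 in: entire storm abstracted, Q = 0.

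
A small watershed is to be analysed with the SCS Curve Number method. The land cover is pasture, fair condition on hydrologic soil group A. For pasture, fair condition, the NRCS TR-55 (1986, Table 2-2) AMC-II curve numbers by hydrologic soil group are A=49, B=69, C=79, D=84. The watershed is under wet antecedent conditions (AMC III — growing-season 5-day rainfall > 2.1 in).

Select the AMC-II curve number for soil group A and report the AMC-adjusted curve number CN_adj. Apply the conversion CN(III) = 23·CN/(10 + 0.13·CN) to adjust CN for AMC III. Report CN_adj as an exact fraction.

NRCS table: pasture, fair condition, soil group A → CN(II) = 49
Adjust CN=49 to AMC III: 23·49/(10 + 0.13·49) → 1127 ÷ (1637/100) = 112700/1637 ≈ 68.845

CN_adj = 112700/1637 ≈ 68.845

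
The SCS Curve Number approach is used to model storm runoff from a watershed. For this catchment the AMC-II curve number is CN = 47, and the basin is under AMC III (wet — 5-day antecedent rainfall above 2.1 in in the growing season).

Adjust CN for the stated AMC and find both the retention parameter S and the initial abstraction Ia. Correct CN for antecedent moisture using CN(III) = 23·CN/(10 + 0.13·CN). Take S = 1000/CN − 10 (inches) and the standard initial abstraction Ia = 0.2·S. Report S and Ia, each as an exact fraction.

CN(III) from CN(II)=47: (23·47)/(10 + 0.13·47) = 108100/1611 ≈ 67.101
Max retention: S = 1000/(108100/1611) − 10 = 5300/1081 in (≈ 4.903 in)
Initial abstraction Ia = S/5 = (5300/1081)/5 = 1060/1081 ≈ 0.981 in

S = 5300/1081 in ≈ 4.903 in; Ia = 1060/1081 in ≈ 0.981 in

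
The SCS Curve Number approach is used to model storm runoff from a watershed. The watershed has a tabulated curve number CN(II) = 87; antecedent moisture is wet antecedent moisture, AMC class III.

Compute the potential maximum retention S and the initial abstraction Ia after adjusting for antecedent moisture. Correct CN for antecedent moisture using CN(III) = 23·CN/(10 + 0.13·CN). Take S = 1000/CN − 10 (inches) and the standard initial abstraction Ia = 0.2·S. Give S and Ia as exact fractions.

S = 1300/2001 in ≈ 0.650 in; Ia = 260/2001 in ≈ 0.130 in

Wet (AMC III): CN(III) = 23·87/(10 + 0.13·87) = 2001/(2131/100) = 200100/2131 ≈ 93.900
Retention S: 1000/CN − 10 with CN=93.900 → S = 1300/2001 ≈ 0.650 in
Initial abstraction Ia = S/5 = (1300/2001)/5 = 260/2001 ≈ 0.130 in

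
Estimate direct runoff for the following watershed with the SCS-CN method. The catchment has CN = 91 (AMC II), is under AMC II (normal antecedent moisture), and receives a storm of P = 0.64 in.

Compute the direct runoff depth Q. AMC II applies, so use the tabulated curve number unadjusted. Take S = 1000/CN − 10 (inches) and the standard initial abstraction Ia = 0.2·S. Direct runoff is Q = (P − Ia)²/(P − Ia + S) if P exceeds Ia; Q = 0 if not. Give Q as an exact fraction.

Average conditions: CN = 91 (no AMC adjustment).
S = 1000/91 − 10 = 90/91 in ≈ 0.989 in
Ia = 0.2·(90/91) = 18/91 in ≈ 0.198 in
Since P=0.640 > Ia=0.198: effective rainfall P−Ia = 1006/2275 in
Q = (1006/2275)²/((1006/2275) + 90/91) = (1012036/5175625)/(3256/2275) = 253009/1851850 in ≈ 0.137 in

Q = 253009/1851850 in ≈ 0.137 in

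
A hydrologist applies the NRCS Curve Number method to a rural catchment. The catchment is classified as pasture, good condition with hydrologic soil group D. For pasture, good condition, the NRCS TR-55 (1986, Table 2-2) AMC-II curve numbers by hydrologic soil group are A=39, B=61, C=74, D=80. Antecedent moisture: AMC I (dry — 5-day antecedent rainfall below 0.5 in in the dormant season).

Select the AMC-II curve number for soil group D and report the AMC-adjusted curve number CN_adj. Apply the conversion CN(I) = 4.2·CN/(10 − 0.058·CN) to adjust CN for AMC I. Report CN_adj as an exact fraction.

CN_adj = 4200/67 ≈ 62.687

NRCS table: pasture, good condition, soil group D → CN(II) = 80
Adjust CN=80 to AMC I: 4.2·80/(10 − 0.058·80) → 336 ÷ (134/25) = 4200/67 ≈ 62.687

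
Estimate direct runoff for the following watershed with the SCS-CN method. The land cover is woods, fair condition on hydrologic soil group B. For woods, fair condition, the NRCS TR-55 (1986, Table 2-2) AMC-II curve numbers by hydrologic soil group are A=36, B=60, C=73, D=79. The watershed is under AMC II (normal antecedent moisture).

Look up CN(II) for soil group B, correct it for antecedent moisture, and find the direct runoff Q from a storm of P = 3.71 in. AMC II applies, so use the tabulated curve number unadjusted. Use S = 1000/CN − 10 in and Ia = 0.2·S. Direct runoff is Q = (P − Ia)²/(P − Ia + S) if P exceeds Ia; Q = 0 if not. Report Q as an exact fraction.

Q = 508369/813900 in ≈ 0.625 in

NRCS table: woods, fair condition, soil group B → CN(II) = 60
AMC II — tabulated CN = 60 applies directly.
Retention S: 1000/CN − 10 with CN=60.000 → S = 20/3 ≈ 6.667 in
Ia = 0.2S: 0.2·6.667 = 1.333 in (exactly 4/3)
Since P=3.710 > Ia=1.333: effective rainfall P−Ia = 713/300 in
Q: (713/300)² ÷ (2713/300) = 508369/813900 in (≈ 0.625 in)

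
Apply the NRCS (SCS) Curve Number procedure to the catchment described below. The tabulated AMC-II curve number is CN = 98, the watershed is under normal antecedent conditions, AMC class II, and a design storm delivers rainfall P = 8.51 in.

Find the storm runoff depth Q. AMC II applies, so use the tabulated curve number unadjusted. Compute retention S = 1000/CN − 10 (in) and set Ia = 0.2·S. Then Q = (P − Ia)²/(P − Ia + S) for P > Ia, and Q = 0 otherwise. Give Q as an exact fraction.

Q = 1722167001/208245100 in ≈ 8.270 in

Average conditions: CN = 98 (no AMC adjustment).
Retention S: 1000/CN − 10 with CN=98.000 → S = 10/49 ≈ 0.204 in
Ia = 0.2S: 0.2·0.204 = 0.041 in (exactly 2/49)
Since P=8.510 > Ia=0.041: effective rainfall P−Ia = 41499/4900 in
Q: (41499/4900)² ÷ (42499/4900) = 1722167001/208245100 in (≈ 8.270 in)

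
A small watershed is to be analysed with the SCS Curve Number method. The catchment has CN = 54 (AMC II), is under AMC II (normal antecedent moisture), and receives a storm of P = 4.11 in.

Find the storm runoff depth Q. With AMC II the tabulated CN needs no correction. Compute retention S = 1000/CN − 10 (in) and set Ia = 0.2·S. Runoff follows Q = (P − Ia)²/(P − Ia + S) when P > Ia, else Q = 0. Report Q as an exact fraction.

Q = 42211009/79641900 in ≈ 0.530 in

CN(II) = 54; AMC II needs no correction.
S = 1000/54 − 10 = 230/27 in ≈ 8.519 in
Initial abstraction Ia = S/5 = (230/27)/5 = 46/27 ≈ 1.704 in
Excess rainfall: 4.110 − 1.704 = 2.406 in; P > Ia so Q > 0
Q = (6497/2700)²/((6497/2700) + 230/27) = (42211009/7290000)/(29497/2700) = 42211009/79641900 in ≈ 0.530 in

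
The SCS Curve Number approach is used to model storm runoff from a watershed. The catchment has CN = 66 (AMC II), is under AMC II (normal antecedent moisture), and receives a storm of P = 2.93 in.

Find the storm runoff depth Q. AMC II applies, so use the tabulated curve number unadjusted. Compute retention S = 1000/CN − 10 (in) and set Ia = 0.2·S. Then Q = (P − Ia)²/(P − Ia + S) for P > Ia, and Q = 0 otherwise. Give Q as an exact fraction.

Q = 39300361/76787700 in ≈ 0.512 in

AMC II — tabulated CN = 66 applies directly.
Max retention: S = 1000/66 − 10 = 170/33 in (≈ 5.152 in)
Ia = 0.2S: 0.2·5.152 = 1.030 in (exactly 34/33)
Since P=2.930 > Ia=1.030: effective rainfall P−Ia = 6269/3300 in
Runoff Q = (P−Ia)²/(P−Ia+S) = (1.900)²/(1.900+5.152) = 39300361/76787700 ≈ 0.512 in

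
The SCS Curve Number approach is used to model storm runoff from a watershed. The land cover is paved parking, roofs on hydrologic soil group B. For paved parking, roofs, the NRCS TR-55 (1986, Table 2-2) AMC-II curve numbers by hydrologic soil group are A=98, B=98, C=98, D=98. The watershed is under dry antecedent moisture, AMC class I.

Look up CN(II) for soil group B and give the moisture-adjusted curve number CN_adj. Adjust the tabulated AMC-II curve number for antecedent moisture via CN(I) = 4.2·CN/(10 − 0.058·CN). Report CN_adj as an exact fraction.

NRCS table: paved parking, roofs, soil group B → CN(II) = 98
Dry (AMC I): CN(I) = 4.2·98/(10 − 0.058·98) = (2058/5)/(1079/250) = 102900/1079 ≈ 95.366

CN_adj = 102900/1079 ≈ 95.366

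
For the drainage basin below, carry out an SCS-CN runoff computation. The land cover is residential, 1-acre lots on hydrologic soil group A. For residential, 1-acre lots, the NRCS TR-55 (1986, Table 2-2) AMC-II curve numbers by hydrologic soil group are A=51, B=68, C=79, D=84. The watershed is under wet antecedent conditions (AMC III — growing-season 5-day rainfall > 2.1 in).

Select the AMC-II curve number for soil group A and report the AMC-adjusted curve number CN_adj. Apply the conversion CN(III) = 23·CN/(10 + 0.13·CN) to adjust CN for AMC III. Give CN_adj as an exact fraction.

CN_adj = 117300/1663 ≈ 70.535

NRCS table: residential, 1-acre lots, soil group A → CN(II) = 51
Wet (AMC III): CN(III) = 23·51/(10 + 0.13·51) = 1173/(1663/100) = 117300/1663 ≈ 70.535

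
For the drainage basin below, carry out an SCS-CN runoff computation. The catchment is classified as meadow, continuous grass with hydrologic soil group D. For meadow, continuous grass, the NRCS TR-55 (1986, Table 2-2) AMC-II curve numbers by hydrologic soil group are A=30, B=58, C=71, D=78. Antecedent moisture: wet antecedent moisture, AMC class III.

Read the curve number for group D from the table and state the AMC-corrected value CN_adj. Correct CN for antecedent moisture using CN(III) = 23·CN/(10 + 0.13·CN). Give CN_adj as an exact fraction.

NRCS table: meadow, continuous grass, soil group D → CN(II) = 78
CN(III) from CN(II)=78: (23·78)/(10 + 0.13·78) = 89700/1007 ≈ 89.076

CN_adj = 89700/1007 ≈ 89.076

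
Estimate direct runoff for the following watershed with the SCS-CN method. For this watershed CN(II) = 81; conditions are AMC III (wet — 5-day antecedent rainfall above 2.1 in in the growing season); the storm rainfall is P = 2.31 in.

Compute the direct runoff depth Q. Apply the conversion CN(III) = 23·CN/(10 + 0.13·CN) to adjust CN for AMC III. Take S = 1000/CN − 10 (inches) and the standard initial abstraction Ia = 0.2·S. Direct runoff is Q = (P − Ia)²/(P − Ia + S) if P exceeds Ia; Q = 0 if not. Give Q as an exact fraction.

Q = 153940876609/108492363900 in ≈ 1.419 in

Wet (AMC III): CN(III) = 23·81/(10 + 0.13·81) = 1863/(2053/100) = 186300/2053 ≈ 90.745
S = 1000/(186300/2053) − 10 = 1900/1863 in ≈ 1.020 in
Initial abstraction Ia = S/5 = (1900/1863)/5 = 380/1863 ≈ 0.204 in
Since P=2.310 > Ia=0.204: effective rainfall P−Ia = 392353/186300 in
Q: (392353/186300)² ÷ (582353/186300) = 153940876609/108492363900 in (≈ 1.419 in)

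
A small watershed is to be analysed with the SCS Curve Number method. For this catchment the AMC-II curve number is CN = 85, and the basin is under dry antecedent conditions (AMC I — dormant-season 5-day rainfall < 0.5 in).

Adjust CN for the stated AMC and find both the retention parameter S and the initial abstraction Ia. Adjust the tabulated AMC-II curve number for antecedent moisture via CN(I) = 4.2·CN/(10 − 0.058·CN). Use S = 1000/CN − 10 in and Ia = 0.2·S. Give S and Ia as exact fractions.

CN(I) from CN(II)=85: (4.2·85)/(10 − 0.058·85) = 11900/169 ≈ 70.414
S = 1000/(11900/169) − 10 = 500/119 in ≈ 4.202 in
Initial abstraction Ia = S/5 = (500/119)/5 = 100/119 ≈ 0.840 in

S = 500/119 in ≈ 4.202 in; Ia = 100/119 in ≈ 0.840 in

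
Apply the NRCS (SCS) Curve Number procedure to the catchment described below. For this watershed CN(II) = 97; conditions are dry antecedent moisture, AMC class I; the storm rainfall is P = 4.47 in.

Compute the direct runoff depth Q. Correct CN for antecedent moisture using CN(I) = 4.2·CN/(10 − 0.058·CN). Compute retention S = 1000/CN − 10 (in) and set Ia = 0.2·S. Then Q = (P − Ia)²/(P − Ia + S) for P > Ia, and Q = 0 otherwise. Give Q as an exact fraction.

Dry (AMC I): CN(I) = 4.2·97/(10 − 0.058·97) = (2037/5)/(2187/500) = 67900/729 ≈ 93.141
Retention S: 1000/CN − 10 with CN=93.141 → S = 500/679 ≈ 0.736 in
Ia = 0.2S: 0.2·0.736 = 0.147 in (exactly 100/679)
Excess rainfall: 4.470 − 0.147 = 4.323 in; P > Ia so Q > 0
Runoff Q = (P−Ia)²/(P−Ia+S) = (4.323)²/(4.323+0.736) = 86149881169/23324532700 ≈ 3.694 in

Q = 86149881169/23324532700 in ≈ 3.694 in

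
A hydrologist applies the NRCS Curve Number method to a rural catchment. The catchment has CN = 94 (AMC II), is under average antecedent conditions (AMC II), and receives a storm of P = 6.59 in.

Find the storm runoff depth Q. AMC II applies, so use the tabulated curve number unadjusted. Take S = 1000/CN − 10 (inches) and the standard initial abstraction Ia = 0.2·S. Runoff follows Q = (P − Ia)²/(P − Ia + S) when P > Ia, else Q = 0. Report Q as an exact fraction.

AMC II — tabulated CN = 94 applies directly.
Max retention: S = 1000/94 − 10 = 30/47 in (≈ 0.638 in)
Initial abstraction Ia = S/5 = (30/47)/5 = 6/47 ≈ 0.128 in
P − Ia = 6.590 − 0.128 = 30373/4700 ≈ 6.462 in (> 0, runoff occurs)
Q: (30373/4700)² ÷ (33373/4700) = 922519129/156853100 in (≈ 5.881 in)

Q = 922519129/156853100 in ≈ 5.881 in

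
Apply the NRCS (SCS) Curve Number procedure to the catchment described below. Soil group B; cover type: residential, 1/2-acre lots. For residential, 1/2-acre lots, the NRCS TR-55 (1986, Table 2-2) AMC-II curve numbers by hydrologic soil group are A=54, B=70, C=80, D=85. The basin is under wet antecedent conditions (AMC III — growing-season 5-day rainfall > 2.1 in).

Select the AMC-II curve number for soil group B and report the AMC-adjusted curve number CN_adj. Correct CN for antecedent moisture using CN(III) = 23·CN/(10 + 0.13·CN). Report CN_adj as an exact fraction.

CN_adj = 16100/191 ≈ 84.293

NRCS table: residential, 1/2-acre lots, soil group B → CN(II) = 70
Adjust CN=70 to AMC III: 23·70/(10 + 0.13·70) → 1610 ÷ (191/10) = 16100/191 ≈ 84.293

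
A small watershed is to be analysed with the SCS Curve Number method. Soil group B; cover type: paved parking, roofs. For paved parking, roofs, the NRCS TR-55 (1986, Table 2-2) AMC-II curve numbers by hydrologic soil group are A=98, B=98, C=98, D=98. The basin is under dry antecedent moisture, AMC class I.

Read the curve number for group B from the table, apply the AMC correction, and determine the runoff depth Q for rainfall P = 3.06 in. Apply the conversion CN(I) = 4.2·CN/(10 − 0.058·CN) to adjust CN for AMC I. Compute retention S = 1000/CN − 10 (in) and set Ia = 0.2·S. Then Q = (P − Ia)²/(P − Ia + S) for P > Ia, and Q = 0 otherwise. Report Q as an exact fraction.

NRCS table: paved parking, roofs, soil group B → CN(II) = 98
Adjust CN=98 to AMC I: 4.2·98/(10 − 0.058·98) → (2058/5) ÷ (1079/250) = 102900/1079 ≈ 95.366
Retention S: 1000/CN − 10 with CN=95.366 → S = 500/1029 ≈ 0.486 in
Initial abstraction Ia = S/5 = (500/1029)/5 = 100/1029 ≈ 0.097 in
Excess rainfall: 3.060 − 0.097 = 2.963 in; P > Ia so Q > 0
Q = (152437/51450)²/((152437/51450) + 500/1029) = (23237038969/2647102500)/(177437/51450) = 23237038969/9129133650 in ≈ 2.545 in

Q = 23237038969/9129133650 in ≈ 2.545 in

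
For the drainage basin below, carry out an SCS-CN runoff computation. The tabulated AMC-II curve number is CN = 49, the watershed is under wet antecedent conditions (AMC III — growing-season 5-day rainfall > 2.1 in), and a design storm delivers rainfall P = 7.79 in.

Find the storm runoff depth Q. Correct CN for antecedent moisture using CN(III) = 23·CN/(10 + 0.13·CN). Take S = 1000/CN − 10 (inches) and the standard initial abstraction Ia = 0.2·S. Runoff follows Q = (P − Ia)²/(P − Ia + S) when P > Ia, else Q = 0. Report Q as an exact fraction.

Q = 602072020489/144924649100 in ≈ 4.154 in

Adjust CN=49 to AMC III: 23·49/(10 + 0.13·49) → 1127 ÷ (1637/100) = 112700/1637 ≈ 68.845
S = 1000/(112700/1637) − 10 = 5100/1127 in ≈ 4.525 in
Ia = 0.2·(5100/1127) = 1020/1127 in ≈ 0.905 in
Excess rainfall: 7.790 − 0.905 = 6.885 in; P > Ia so Q > 0
Q = (775933/112700)²/((775933/112700) + 5100/1127) = (602072020489/12701290000)/(1285933/112700) = 602072020489/144924649100 in ≈ 4.154 in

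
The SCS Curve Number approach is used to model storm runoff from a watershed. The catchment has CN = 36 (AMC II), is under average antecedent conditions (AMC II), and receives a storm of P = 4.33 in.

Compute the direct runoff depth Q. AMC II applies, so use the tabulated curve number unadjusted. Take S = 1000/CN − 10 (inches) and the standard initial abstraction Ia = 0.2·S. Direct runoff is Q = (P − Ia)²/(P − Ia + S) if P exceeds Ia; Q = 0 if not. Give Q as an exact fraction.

CN(II) = 36; AMC II needs no correction.
Retention S: 1000/CN − 10 with CN=36.000 → S = 160/9 ≈ 17.778 in
Ia = 0.2·(160/9) = 32/9 in ≈ 3.556 in
P − Ia = 4.330 − 3.556 = 697/900 ≈ 0.774 in (> 0, runoff occurs)
Q: (697/900)² ÷ (16697/900) = 485809/15027300 in (≈ 0.032 in)

Q = 485809/15027300 in ≈ 0.032 in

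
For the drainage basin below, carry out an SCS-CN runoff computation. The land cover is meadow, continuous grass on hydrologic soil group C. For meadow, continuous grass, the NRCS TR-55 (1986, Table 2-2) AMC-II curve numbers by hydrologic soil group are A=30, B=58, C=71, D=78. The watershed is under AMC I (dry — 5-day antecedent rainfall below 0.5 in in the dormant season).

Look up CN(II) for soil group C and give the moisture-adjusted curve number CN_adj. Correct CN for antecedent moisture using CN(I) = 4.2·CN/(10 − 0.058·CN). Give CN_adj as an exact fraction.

CN_adj = 149100/2941 ≈ 50.697

NRCS table: meadow, continuous grass, soil group C → CN(II) = 71
CN(I) from CN(II)=71: (4.2·71)/(10 − 0.058·71) = 149100/2941 ≈ 50.697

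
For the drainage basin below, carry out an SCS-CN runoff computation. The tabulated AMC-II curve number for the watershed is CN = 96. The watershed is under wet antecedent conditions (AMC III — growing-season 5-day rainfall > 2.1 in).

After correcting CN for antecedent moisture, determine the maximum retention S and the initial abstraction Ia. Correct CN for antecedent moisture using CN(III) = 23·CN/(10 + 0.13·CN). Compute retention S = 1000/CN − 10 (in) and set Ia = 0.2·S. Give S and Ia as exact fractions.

CN(III) from CN(II)=96: (23·96)/(10 + 0.13·96) = 27600/281 ≈ 98.221
Retention S: 1000/CN − 10 with CN=98.221 → S = 25/138 ≈ 0.181 in
Ia = 0.2·(25/138) = 5/138 in ≈ 0.036 in

S = 25/138 in ≈ 0.181 in; Ia = 5/138 in ≈ 0.036 in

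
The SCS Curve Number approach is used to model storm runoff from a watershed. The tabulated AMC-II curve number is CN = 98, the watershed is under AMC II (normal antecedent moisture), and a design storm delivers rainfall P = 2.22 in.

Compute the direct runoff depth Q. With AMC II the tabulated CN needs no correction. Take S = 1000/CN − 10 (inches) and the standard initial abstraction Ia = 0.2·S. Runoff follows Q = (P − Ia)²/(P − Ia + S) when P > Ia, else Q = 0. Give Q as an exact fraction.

AMC II — tabulated CN = 98 applies directly.
Retention S: 1000/CN − 10 with CN=98.000 → S = 10/49 ≈ 0.204 in
Ia = 0.2S: 0.2·0.204 = 0.041 in (exactly 2/49)
Excess rainfall: 2.220 − 0.041 = 2.179 in; P > Ia so Q > 0
Q: (5339/2450)² ÷ (5839/2450) = 28504921/14305550 in (≈ 1.993 in)

Q = 28504921/14305550 in ≈ 1.993 in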